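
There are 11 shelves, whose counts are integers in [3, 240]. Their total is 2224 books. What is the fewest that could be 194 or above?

If only k of them are at least 194, the other 11 − k are at most 193, so the total is at most k·240 + (11 − k)·193.
This must reach 2224, so k·240 + (11 − k)·193 ≥ 2224, giving k ≥ 3.
Exactly 3 works: 3 values at 240 and 8 at 193 total 2264; lower one of the high values by 40 (still ≥ 194) to hit 2224.

3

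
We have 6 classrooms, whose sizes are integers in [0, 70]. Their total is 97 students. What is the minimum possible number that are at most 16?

If only k of them are at most 16, the other 6 − k are at least 17, so the total is at least (6 − k)·17 + k·0.
This is ≤ 97, so (6 − k)·17 + 0k ≤ 97, which gives k ≥ 1.
Exactly 1 works: 1 value at 0 and 5 at 17 total 85; raise one of the low values by 12 (still ≤ 16) to hit 97.

1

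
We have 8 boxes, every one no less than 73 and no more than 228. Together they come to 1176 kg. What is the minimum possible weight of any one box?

73

To make one box as small as possible, make the other 7 as large as possible.
The other 7 can take up 7 × 228 = 1596 ≥ 1176 − 73, so one box can sit at its floor of 73.
Achievable: one at 73 and the other 7 totalling 1103, which fits since 7 × 73 ≤ 1103 ≤ 7 × 228.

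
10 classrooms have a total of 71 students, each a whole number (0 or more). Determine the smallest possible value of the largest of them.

8

The average is 71/10 > 7, so not all 10 can be 7 or less; the largest is ≥ 8.
Achievable: 1 of them at 8 and 9 at 7 total 71.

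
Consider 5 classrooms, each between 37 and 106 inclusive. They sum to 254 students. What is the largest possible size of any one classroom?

106

Maximizing one value means minimizing the remaining 4.
The other 4 contribute at least 4 × 37 = 148, leaving at most 254 − 148 = 106.
Since 106 ≤ 106, this is achievable: one at 106 and 4 at 37.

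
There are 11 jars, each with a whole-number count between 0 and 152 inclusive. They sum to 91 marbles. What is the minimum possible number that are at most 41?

If only k of them are at most 41, the other 11 − k are at least 42, so the total is at least (11 − k)·42 + k·0.
This is ≤ 91, so (11 − k)·42 + 0k ≤ 91, which gives k ≥ 9.
Exactly 9 works: 9 values at 0 and 2 at 42 total 84; raise one of the low values by 7 (still ≤ 41) to hit 91.

9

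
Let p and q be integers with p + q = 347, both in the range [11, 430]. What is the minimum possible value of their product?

For a fixed sum, pq is smallest when p and q are as far apart as possible.
The extreme feasible split is p = 11, q = 336, giving pq = 3696.

3696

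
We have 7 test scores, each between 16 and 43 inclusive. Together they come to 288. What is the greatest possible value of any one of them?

To make one score as large as possible, make the other 6 as small as possible.
The other 6 contribute at least 6 × 16 = 96, leaving at most 288 − 96 = 192.
But each score is capped at 43, so the maximum is 43.
Achievable: one at 43 and the other 6 totalling 245, which fits since 6 × 16 ≤ 245 ≤ 6 × 43.

43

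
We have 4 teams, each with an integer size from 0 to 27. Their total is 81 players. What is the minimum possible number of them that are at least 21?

Each value short of 21 is at most 20, costing at least 27 − 20 = 7 against the maximum total of 108.
We can afford to lose at most 108 − 81 = 27, so at most ⌊27/7⌋ = 3 fall short, and at least 1 are ≥ 21.
Exactly 1 works: 1 value at 27 and 3 at 20 total 87; lower one of the high values by 6 (still ≥ 21) to hit 81.

1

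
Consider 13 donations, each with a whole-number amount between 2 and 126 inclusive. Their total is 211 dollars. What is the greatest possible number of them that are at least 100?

If k of the values are ≥ 100, the total is ≥ 100k + 2(13 − k).
Setting 100k + 2(13 − k) ≤ 211 gives 98k ≤ 185, so k ≤ 1.
k = 1 is achieved by 1 value at 100 and 12 at 2, total 124; add 87 to one value (staying below 100) to reach 211.

1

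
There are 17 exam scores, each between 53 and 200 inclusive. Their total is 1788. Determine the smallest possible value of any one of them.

53

To make one score as small as possible, make the other 16 as large as possible.
The other 16 can take up 16 × 200 = 3200 ≥ 1788 − 53, so one score can sit at its floor of 53.
Achievable: one at 53 and the other 16 totalling 1735, which fits since 16 × 53 ≤ 1735 ≤ 16 × 200.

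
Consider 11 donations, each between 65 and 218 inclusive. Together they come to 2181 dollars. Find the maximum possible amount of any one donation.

218

Maximizing one value means minimizing the remaining 10.
The other 10 contribute at least 10 × 65 = 650, leaving at most 2181 − 650 = 1531.
But each donation is capped at 218, so the maximum is 218.
Achievable: one at 218 and the other 10 totalling 1963, which fits since 10 × 65 ≤ 1963 ≤ 10 × 218.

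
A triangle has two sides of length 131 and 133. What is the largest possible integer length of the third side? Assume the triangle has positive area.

263

The third side must be less than 131 + 133 = 264.
The largest integer below 264 is 263.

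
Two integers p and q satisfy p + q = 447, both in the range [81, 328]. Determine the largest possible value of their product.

With p + q fixed, pq peaks when the two are closest together.
Taking p = 223 and q = 224 (both in [81, 328]) gives pq = 49952.

49952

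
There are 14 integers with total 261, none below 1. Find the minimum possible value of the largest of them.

19

The 14 values sum to 261, so their maximum is at least ⌈261/14⌉ = 19.
Taking 5 copies of 18 and 9 copies of 19 gives exactly 261, so 19 is attained.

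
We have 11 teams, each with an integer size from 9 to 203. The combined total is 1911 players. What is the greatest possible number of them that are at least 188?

10

Suppose k of them are at least 188. Those contribute at least 188 each and the other 11 − k at least 9 each.
So the total is at least 188k + 9(11 − k) = 99 + 179k. This must be ≤ 1911, giving k ≤ 10.
k = 10 is achieved by 10 values at 188 and 1 at 9, total 1889; add 22 to one value (staying below 188) to reach 1911.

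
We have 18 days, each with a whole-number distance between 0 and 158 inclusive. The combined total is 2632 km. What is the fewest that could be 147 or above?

If only k of them are at least 147, the other 18 − k are at most 146, so the total is at most k·158 + (18 − k)·146.
This must reach 2632, so k·158 + (18 − k)·146 ≥ 2632, giving k ≥ 1.
Exactly 1 works: 1 value at 158 and 17 at 146 total 2640; lower one of the high values by 8 (still ≥ 147) to hit 2632.

1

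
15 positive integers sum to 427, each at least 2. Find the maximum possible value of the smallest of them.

If every one of the 15 were at least 29, the total would be at least 15 × 29 = 435 > 427.
Achievable: 8 of them at 28 and 7 at 29 total 427.

28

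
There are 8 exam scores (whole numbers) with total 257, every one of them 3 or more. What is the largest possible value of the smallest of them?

32

The average is 257/8 < 33, so some value is ≤ 32.
Taking 7 copies of 32 and 1 copy of 33 gives exactly 257, so 32 is attained.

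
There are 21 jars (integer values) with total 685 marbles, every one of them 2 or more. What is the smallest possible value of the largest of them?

The 21 values sum to 685, so their maximum is at least ⌈685/21⌉ = 33.
Achievable: 13 of them at 33 and 8 at 32 total 685.

33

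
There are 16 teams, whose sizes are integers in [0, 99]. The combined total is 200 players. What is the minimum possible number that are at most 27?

If only k of them are at most 27, the other 16 − k are at least 28, so the total is at least (16 − k)·28 + k·0.
This is ≤ 200, so (16 − k)·28 + 0k ≤ 200, which gives k ≥ 9.
Exactly 9 works: 9 values at 0 and 7 at 28 total 196; raise one of the low values by 4 (still ≤ 27) to hit 200.

9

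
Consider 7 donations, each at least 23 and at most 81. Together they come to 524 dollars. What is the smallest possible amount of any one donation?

To make one donation as small as possible, make the other 6 as large as possible.
The other 6 contribute at most 6 × 81 = 486, leaving at least 524 − 486 = 38.
Since 38 ≥ 23, this is achievable: one at 38 and 6 at 81.

38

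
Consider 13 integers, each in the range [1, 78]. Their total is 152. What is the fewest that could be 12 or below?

Let j be the number exceeding 12. Then the total is ≥ 13·j + 1·(13 − j) = 13 + 12j.
So 12j ≤ 139 and j ≤ 11; hence at least 13 − 11 = 2 are ≤ 12.
Exactly 2 works: 2 values at 1 and 11 at 13 total 145; raise one of the low values by 7 (still ≤ 12) to hit 152.

2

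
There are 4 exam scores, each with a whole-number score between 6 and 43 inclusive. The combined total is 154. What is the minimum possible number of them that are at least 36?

If only k of them are at least 36, the other 4 − k are at most 35, so the total is at most k·43 + (4 − k)·35.
This must reach 154, so k·43 + (4 − k)·35 ≥ 154, giving k ≥ 2.
Exactly 2 works: 2 values at 43 and 2 at 35 total 156; lower one of the high values by 2 (still ≥ 36) to hit 154.

2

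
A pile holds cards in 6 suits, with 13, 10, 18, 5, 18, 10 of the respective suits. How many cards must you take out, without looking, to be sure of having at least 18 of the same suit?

In the worst case you take as many as possible of each suit without reaching 18: 13 + 10 + 17 + 5 + 17 + 10 = 72.
The next one must give 18 of some suit, so 72 + 1 = 73.

73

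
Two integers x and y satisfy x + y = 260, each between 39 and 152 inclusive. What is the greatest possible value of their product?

16900

xy = x(260 − x) is maximized when x is as near 260/2 as the bounds allow.
Taking x = 130 and y = 130 (both in [39, 152]) gives xy = 16900.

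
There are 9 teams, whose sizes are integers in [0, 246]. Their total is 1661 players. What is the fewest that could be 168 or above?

Each value short of 168 is at most 167, costing at least 246 − 167 = 79 against the maximum total of 2214.
We can afford to lose at most 2214 − 1661 = 553, so at most ⌊553/79⌋ = 7 fall short, and at least 2 are ≥ 168.
Exactly 2 works: 2 values at 246 and 7 at 167 total 1661.

2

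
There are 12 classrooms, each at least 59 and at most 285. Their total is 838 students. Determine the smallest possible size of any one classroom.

To make one classroom as small as possible, make the other 11 as large as possible.
The other 11 can take up 11 × 285 = 3135 ≥ 838 − 59, so one classroom can sit at its floor of 59.
Achievable: one at 59 and the other 11 totalling 779, which fits since 11 × 59 ≤ 779 ≤ 11 × 285.

59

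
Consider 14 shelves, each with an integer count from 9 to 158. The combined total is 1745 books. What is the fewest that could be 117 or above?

Suppose at most 14 − j of them reach 117; then j values are ≤ 116 and the rest ≤ 158.
The total is then ≤ 116·j + 158·(14 − j) = 2212 − 42j. For this to be ≥ 1745 we need j ≤ 11, so at least 14 − 11 = 3 must reach 117.
Exactly 3 works: 3 values at 158 and 11 at 116 total 1750; lower one of the high values by 5 (still ≥ 117) to hit 1745.

3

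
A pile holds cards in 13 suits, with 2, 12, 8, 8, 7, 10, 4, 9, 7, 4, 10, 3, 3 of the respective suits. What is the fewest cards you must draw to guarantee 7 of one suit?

65

In the worst case you take as many as possible of each suit without reaching 7: 2 + 6 + 6 + 6 + 6 + 6 + 4 + 6 + 6 + 4 + 6 + 3 + 3 = 64.
The next one must give 7 of some suit, so 64 + 1 = 65.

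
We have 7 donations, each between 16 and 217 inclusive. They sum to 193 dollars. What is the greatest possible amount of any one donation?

To make one donation as large as possible, make the other 6 as small as possible.
The other 6 contribute at least 6 × 16 = 96, leaving at most 193 − 96 = 97.
Since 97 ≤ 217, this is achievable: one at 97 and 6 at 16.

97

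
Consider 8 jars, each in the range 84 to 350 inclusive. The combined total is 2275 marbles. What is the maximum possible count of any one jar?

350

Maximizing one value means minimizing the remaining 7.
The other 7 contribute at least 7 × 84 = 588, leaving at most 2275 − 588 = 1687.
But each jar is capped at 350, so the maximum is 350.
Achievable: one at 350 and the other 7 totalling 1925, which fits since 7 × 84 ≤ 1925 ≤ 7 × 350.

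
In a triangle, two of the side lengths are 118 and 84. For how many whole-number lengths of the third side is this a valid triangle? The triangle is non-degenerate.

167

The triangle inequality gives |118 − 84| < c < 118 + 84, i.e. 34 < c < 202.
So c can be any integer from 35 to 201: 167 values.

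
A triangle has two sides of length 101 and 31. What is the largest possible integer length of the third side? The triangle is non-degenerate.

The third side must be less than 101 + 31 = 132.
The largest integer below 132 is 131.

131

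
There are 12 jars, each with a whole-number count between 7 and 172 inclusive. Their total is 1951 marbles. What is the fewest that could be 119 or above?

10

Each value short of 119 is at most 118, costing at least 172 − 118 = 54 against the maximum total of 2064.
We can afford to lose at most 2064 − 1951 = 113, so at most ⌊113/54⌋ = 2 fall short, and at least 10 are ≥ 119.
Exactly 10 works: 10 values at 172 and 2 at 118 total 1956; lower one of the high values by 5 (still ≥ 119) to hit 1951.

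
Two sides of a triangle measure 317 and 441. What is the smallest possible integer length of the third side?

125

The third side must exceed |317 − 441| = 124.
The smallest integer above 124 is 125.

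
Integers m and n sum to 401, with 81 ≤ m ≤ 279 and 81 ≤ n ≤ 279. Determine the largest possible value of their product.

40200

For a fixed sum, the product mn is largest when m and n are as close as possible.
Taking m = 200 and n = 201 (both in [81, 279]) gives mn = 40200.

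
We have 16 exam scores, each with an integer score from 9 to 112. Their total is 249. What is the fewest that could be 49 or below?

Each value above 49 is at least 50, contributing at least 50 − 9 = 41 above the floor 9.
The sum exceeds the floor total 144 by 105, so at most ⌊105/41⌋ = 2 exceed 49, and at least 14 are ≤ 49.
Exactly 14 works: 14 values at 9 and 2 at 50 total 226; raise one of the low values by 23 (still ≤ 49) to hit 249.

14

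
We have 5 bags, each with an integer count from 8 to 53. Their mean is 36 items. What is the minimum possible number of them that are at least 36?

1

The total is 5 × 36 = 180.
Each value short of 36 is at most 35, costing at least 53 − 35 = 18 against the maximum total of 265.
We can afford to lose at most 265 − 180 = 85, so at most ⌊85/18⌋ = 4 fall short, and at least 1 are ≥ 36.
Exactly 1 works: 1 value at 53 and 4 at 35 total 193; lower one of the high values by 13 (still ≥ 36) to hit 180.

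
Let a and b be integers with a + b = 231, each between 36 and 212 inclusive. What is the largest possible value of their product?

With a + b fixed, ab peaks when the two are closest together.
Taking a = 115 and b = 116 (both in [36, 212]) gives ab = 13340.

13340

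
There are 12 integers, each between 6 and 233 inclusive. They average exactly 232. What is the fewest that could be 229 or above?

The total is 12 × 232 = 2784.
Each value short of 229 is at most 228, costing at least 233 − 228 = 5 against the maximum total of 2796.
We can afford to lose at most 2796 − 2784 = 12, so at most ⌊12/5⌋ = 2 fall short, and at least 10 are ≥ 229.
Exactly 10 works: 10 values at 233 and 2 at 228 total 2786; lower one of the high values by 2 (still ≥ 229) to hit 2784.

10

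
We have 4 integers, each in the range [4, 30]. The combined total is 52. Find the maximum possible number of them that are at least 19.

2

If k of the values are ≥ 19, the total is ≥ 19k + 4(4 − k).
Setting 19k + 4(4 − k) ≤ 52 gives 15k ≤ 36, so k ≤ 2.
k = 2 is achieved by 2 values at 19 and 2 at 4, total 46; add 6 to one value (staying below 19) to reach 52.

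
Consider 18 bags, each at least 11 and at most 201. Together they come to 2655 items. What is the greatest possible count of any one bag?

201

To make one bag as large as possible, make the other 17 as small as possible.
The other 17 contribute at least 17 × 11 = 187, leaving at most 2655 − 187 = 2468.
But each bag is capped at 201, so the maximum is 201.
Achievable: one at 201 and the other 17 totalling 2454, which fits since 17 × 11 ≤ 2454 ≤ 17 × 201.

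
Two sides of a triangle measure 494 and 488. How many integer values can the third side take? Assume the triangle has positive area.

975

The triangle inequality gives |494 − 488| < c < 494 + 488, i.e. 6 < c < 982.
So c can be any integer from 7 to 981: 975 values.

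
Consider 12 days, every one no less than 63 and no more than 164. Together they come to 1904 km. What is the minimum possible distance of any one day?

Minimizing one value means maximizing the remaining 11.
The other 11 contribute at most 11 × 164 = 1804, leaving at least 1904 − 1804 = 100.
Since 100 ≥ 63, this is achievable: one at 100 and 11 at 164.

100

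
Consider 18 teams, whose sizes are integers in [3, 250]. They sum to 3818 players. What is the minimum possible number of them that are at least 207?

If only k of them are at least 207, the other 18 − k are at most 206, so the total is at most k·250 + (18 − k)·206.
This must reach 3818, so k·250 + (18 − k)·206 ≥ 3818, giving k ≥ 3.
Exactly 3 works: 3 values at 250 and 15 at 206 total 3840; lower one of the high values by 22 (still ≥ 207) to hit 3818.

3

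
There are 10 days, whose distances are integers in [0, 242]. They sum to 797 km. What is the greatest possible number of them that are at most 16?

7

Each value at 16 or below falls at least 242 − 16 = 226 short of the ceiling 242.
The ceiling total is 10 × 242 = 2420, and we need 797, so at most ⌊(2420 − 797)/226⌋ = 7 can be that low.
k = 7 is achieved by 7 values at 16 and 3 at 242, total 838; lower one of the 242's by 41 (still > 16) to reach 797.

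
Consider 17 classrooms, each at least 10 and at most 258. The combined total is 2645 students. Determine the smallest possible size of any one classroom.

Minimizing one value means maximizing the remaining 16.
The other 16 can take up 16 × 258 = 4128 ≥ 2645 − 10, so one classroom can sit at its floor of 10.
Achievable: one at 10 and the other 16 totalling 2635, which fits since 16 × 10 ≤ 2635 ≤ 16 × 258.

10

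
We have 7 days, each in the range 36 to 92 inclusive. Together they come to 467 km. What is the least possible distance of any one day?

36

To make one day as small as possible, make the other 6 as large as possible.
The other 6 can take up 6 × 92 = 552 ≥ 467 − 36, so one day can sit at its floor of 36.
Achievable: one at 36 and the other 6 totalling 431, which fits since 6 × 36 ≤ 431 ≤ 6 × 92.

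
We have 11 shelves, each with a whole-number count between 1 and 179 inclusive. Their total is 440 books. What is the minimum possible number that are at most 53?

If only k of them are at most 53, the other 11 − k are at least 54, so the total is at least (11 − k)·54 + k·1.
This is ≤ 440, so (11 − k)·54 + 1k ≤ 440, which gives k ≥ 3.
Exactly 3 works: 3 values at 1 and 8 at 54 total 435; raise one of the low values by 5 (still ≤ 53) to hit 440.

3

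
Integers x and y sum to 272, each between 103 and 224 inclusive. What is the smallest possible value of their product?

17407

For a fixed sum, xy is smallest when x and y are as far apart as possible.
The extreme feasible split is x = 103, y = 169, giving xy = 17407.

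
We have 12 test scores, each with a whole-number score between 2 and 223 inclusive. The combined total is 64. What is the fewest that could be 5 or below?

2

Each value above 5 is at least 6, contributing at least 6 − 2 = 4 above the floor 2.
The sum exceeds the floor total 24 by 40, so at most ⌊40/4⌋ = 10 exceed 5, and at least 2 are ≤ 5.
Exactly 2 works: 2 values at 2 and 10 at 6 total 64.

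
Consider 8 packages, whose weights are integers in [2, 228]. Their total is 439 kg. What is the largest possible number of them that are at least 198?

2

With k values at 198 or above and the rest at least 2, the sum is at least 16 + 196k.
Since the sum is 439, we need 196k ≤ 423, i.e. k ≤ 2.
k = 2 is achieved by 2 values at 198 and 6 at 2, total 408; add 31 to one value (staying below 198) to reach 439.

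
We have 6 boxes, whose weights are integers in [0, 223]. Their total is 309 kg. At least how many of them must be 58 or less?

Let j be the number exceeding 58. Then the total is ≥ 59·j + 0·(6 − j) = 0 + 59j.
So 59j ≤ 309 and j ≤ 5; hence at least 6 − 5 = 1 are ≤ 58.
Exactly 1 works: 1 value at 0 and 5 at 59 total 295; raise one of the low values by 14 (still ≤ 58) to hit 309.

1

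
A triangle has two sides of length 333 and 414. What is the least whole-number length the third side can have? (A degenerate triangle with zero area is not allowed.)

The third side must exceed |333 − 414| = 81.
The smallest integer above 81 is 82.

82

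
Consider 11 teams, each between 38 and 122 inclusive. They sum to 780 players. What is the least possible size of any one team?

38

Minimizing one value means maximizing the remaining 10.
The other 10 can take up 10 × 122 = 1220 ≥ 780 − 38, so one team can sit at its floor of 38.
Achievable: one at 38 and the other 10 totalling 742, which fits since 10 × 38 ≤ 742 ≤ 10 × 122.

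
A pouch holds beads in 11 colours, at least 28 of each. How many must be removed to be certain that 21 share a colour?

In the worst case you draw 20 of each of the 11 colours: 11 × 20 = 220.
One more forces 21 of some colour, so 220 + 1 = 221.

221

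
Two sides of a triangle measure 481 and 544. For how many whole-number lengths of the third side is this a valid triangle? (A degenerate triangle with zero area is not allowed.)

The triangle inequality gives |481 − 544| < c < 481 + 544, i.e. 63 < c < 1025.
So c can be any integer from 64 to 1024: 961 values.

961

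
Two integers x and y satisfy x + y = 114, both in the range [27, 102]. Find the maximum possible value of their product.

3249

With x + y fixed, xy peaks when the two are closest together.
Taking x = 57 and y = 57 (both in [27, 102]) gives xy = 3249.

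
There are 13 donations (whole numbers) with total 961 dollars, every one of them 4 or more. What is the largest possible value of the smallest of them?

73

If every one of the 13 were at least 74, the total would be at least 13 × 74 = 962 > 961.
Taking 1 copy of 73 and 12 copies of 74 gives exactly 961, so 73 is attained.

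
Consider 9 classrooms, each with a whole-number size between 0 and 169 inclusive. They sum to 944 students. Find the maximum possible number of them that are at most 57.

5

Suppose k of them are at most 57. Those contribute at most 57 each and the rest at most 169 each.
So the total is at most 57k + 169(9 − k) = 1521 − 112k. This must still be ≥ 944, so k ≤ 5.
k = 5 is achieved by 5 values at 57 and 4 at 169, total 961; lower one of the 169's by 17 (still > 57) to reach 944.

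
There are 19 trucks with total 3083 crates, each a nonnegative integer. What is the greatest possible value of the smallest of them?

162

If every one of the 19 were at least 163, the total would be at least 19 × 163 = 3097 > 3083.
Achievable: 14 of them at 162 and 5 at 163 total 3083.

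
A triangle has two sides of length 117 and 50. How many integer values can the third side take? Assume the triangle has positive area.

The triangle inequality gives |117 − 50| < c < 117 + 50, i.e. 67 < c < 167.
So c can be any integer from 68 to 166: 99 values.

99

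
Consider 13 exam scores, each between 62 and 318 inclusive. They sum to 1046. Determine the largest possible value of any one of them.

To make one score as large as possible, make the other 12 as small as possible.
The other 12 contribute at least 12 × 62 = 744, leaving at most 1046 − 744 = 302.
Since 302 ≤ 318, this is achievable: one at 302 and 12 at 62.

302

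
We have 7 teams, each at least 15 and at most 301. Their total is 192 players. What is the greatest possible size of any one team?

To make one team as large as possible, make the other 6 as small as possible.
The other 6 contribute at least 6 × 15 = 90, leaving at most 192 − 90 = 102.
Since 102 ≤ 301, this is achievable: one at 102 and 6 at 15.

102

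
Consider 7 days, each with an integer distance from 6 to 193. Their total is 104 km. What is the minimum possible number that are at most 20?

Let j be the number exceeding 20. Then the total is ≥ 21·j + 6·(7 − j) = 42 + 15j.
So 15j ≤ 62 and j ≤ 4; hence at least 7 − 4 = 3 are ≤ 20.
Exactly 3 works: 3 values at 6 and 4 at 21 total 102; raise one of the low values by 2 (still ≤ 20) to hit 104.

3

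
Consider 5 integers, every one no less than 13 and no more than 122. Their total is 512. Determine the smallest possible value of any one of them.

To make one integer as small as possible, make the other 4 as large as possible.
The other 4 contribute at most 4 × 122 = 488, leaving at least 512 − 488 = 24.
Since 24 ≥ 13, this is achievable: one at 24 and 4 at 122.

24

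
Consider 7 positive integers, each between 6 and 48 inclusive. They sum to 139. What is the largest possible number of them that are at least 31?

3

Suppose k of them are at least 31. Those contribute at least 31 each and the other 7 − k at least 6 each.
So the total is at least 31k + 6(7 − k) = 42 + 25k. This must be ≤ 139, giving k ≤ 3.
k = 3 is achieved by 3 values at 31 and 4 at 6, total 117; add 22 to one value (staying below 31) to reach 139.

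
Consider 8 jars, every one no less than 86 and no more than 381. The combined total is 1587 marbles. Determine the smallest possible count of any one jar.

86

Minimizing one value means maximizing the remaining 7.
The other 7 can take up 7 × 381 = 2667 ≥ 1587 − 86, so one jar can sit at its floor of 86.
Achievable: one at 86 and the other 7 totalling 1501, which fits since 7 × 86 ≤ 1501 ≤ 7 × 381.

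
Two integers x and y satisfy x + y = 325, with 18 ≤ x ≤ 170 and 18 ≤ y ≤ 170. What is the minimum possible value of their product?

Since x + y is fixed, pushing one of them to its bound minimizes the product.
At the endpoint x = 155, y = 325 − 155 = 170, so xy = 155 × 170 = 26350.

26350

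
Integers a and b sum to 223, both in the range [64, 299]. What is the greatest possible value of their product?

12432

ab = a(223 − a) is maximized when a is as near 223/2 as the bounds allow.
Taking a = 111 and b = 112 (both in [64, 299]) gives ab = 12432.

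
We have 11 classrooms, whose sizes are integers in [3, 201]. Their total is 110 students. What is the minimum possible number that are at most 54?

10

If only k of them are at most 54, the other 11 − k are at least 55, so the total is at least (11 − k)·55 + k·3.
This is ≤ 110, so (11 − k)·55 + 3k ≤ 110, which gives k ≥ 10.
Exactly 10 works: 10 values at 3 and 1 at 55 total 85; raise one of the low values by 25 (still ≤ 54) to hit 110.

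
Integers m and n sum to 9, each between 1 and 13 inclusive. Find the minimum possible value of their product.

8

Since m + n is fixed, pushing one of them to its bound minimizes the product.
The extreme feasible split is m = 1, n = 8, giving mn = 8.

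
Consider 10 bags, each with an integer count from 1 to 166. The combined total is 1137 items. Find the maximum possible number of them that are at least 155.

With k values at 155 or above and the rest at least 1, the sum is at least 10 + 154k.
Since the sum is 1137, we need 154k ≤ 1127, i.e. k ≤ 7.
k = 7 is achieved by 7 values at 155 and 3 at 1, total 1088; add 49 to one value (staying below 155) to reach 1137.

7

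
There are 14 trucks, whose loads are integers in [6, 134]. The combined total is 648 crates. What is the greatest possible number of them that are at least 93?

If k of the values are ≥ 93, the total is ≥ 93k + 6(14 − k).
Setting 93k + 6(14 − k) ≤ 648 gives 87k ≤ 564, so k ≤ 6.
k = 6 is achieved by 6 values at 93 and 8 at 6, total 606; add 42 to one value (staying below 93) to reach 648.

6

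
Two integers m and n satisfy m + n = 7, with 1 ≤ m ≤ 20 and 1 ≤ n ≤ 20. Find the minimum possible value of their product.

6

For a fixed sum, mn is smallest when m and n are as far apart as possible.
The extreme feasible split is m = 1, n = 6, giving mn = 6.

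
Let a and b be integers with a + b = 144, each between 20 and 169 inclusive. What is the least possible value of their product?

ab = a(144 − a) is concave in a, so over [20, 124] it is minimized at an endpoint.
At the endpoint a = 20, b = 144 − 20 = 124, so ab = 20 × 124 = 2480.

2480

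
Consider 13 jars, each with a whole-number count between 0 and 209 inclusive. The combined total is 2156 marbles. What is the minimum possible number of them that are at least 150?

4

Suppose at most 13 − j of them reach 150; then j values are ≤ 149 and the rest ≤ 209.
The total is then ≤ 149·j + 209·(13 − j) = 2717 − 60j. For this to be ≥ 2156 we need j ≤ 9, so at least 13 − 9 = 4 must reach 150.
Exactly 4 works: 4 values at 209 and 9 at 149 total 2177; lower one of the high values by 21 (still ≥ 150) to hit 2156.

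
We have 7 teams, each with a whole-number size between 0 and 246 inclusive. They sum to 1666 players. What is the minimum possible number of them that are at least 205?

Each value short of 205 is at most 204, costing at least 246 − 204 = 42 against the maximum total of 1722.
We can afford to lose at most 1722 − 1666 = 56, so at most ⌊56/42⌋ = 1 fall short, and at least 6 are ≥ 205.
Exactly 6 works: 6 values at 246 and 1 at 204 total 1680; lower one of the high values by 14 (still ≥ 205) to hit 1666.

6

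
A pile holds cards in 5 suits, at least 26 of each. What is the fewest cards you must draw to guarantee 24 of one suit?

You could draw 23 of every suit without reaching 24 of any — 115 in all.
One more forces 24 of some suit, so 115 + 1 = 116.

116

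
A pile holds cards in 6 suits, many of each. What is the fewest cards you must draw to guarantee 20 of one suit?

You could draw 19 of every suit without reaching 20 of any — 114 in all.
One more forces 20 of some suit, so 114 + 1 = 115.

115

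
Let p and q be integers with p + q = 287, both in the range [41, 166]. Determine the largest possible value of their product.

pq = p(287 − p) is maximized when p is as near 287/2 as the bounds allow.
Taking p = 143 and q = 144 (both in [41, 166]) gives pq = 20592.

20592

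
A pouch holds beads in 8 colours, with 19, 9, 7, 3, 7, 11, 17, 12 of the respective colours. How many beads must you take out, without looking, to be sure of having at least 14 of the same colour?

In the worst case you take as many as possible of each colour without reaching 14: 13 + 9 + 7 + 3 + 7 + 11 + 13 + 12 = 75.
The next one must give 14 of some colour, so 75 + 1 = 76.

76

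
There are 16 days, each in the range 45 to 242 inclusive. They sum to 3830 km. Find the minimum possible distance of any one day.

200

To make one day as small as possible, make the other 15 as large as possible.
The other 15 contribute at most 15 × 242 = 3630, leaving at least 3830 − 3630 = 200.
Since 200 ≥ 45, this is achievable: one at 200 and 15 at 242.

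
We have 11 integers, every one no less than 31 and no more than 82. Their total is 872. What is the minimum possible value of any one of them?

52

Minimizing one value means maximizing the remaining 10.
The other 10 contribute at most 10 × 82 = 820, leaving at least 872 − 820 = 52.
Since 52 ≥ 31, this is achievable: one at 52 and 10 at 82.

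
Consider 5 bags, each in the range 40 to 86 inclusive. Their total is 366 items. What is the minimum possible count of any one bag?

Minimizing one value means maximizing the remaining 4.
The other 4 can take up 4 × 86 = 344 ≥ 366 − 40, so one bag can sit at its floor of 40.
Achievable: one at 40 and the other 4 totalling 326, which fits since 4 × 40 ≤ 326 ≤ 4 × 86.

40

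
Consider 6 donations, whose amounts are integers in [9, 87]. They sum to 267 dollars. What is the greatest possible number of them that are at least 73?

3

Suppose k of them are at least 73. Those contribute at least 73 each and the other 6 − k at least 9 each.
So the total is at least 73k + 9(6 − k) = 54 + 64k. This must be ≤ 267, giving k ≤ 3.
k = 3 is achieved by 3 values at 73 and 3 at 9, total 246; add 21 to one value (staying below 73) to reach 267.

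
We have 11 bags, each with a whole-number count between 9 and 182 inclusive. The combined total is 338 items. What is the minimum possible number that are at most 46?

If only k of them are at most 46, the other 11 − k are at least 47, so the total is at least (11 − k)·47 + k·9.
This is ≤ 338, so (11 − k)·47 + 9k ≤ 338, which gives k ≥ 5.
Exactly 5 works: 5 values at 9 and 6 at 47 total 327; raise one of the low values by 11 (still ≤ 46) to hit 338.

5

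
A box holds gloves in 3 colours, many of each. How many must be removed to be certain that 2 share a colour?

You could draw 1 of every colour without reaching 2 of any — 3 in all.
One more forces 2 of some colour, so 3 + 1 = 4.

4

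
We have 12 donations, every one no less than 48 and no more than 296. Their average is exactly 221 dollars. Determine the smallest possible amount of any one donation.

Minimizing one value means maximizing the remaining 11.
The total is 12 × 221 = 2652.
The other 11 can take up 11 × 296 = 3256 ≥ 2652 − 48, so one donation can sit at its floor of 48.
Achievable: one at 48 and the other 11 totalling 2604, which fits since 11 × 48 ≤ 2604 ≤ 11 × 296.

48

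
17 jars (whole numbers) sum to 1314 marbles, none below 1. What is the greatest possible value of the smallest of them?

The 17 values sum to 1314, so their minimum is at most ⌊1314/17⌋ = 77.
Taking 12 copies of 77 and 5 copies of 78 gives exactly 1314, so 77 is attained.

77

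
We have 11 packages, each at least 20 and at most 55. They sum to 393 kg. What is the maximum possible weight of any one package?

Maximizing one value means minimizing the remaining 10.
The other 10 contribute at least 10 × 20 = 200, leaving at most 393 − 200 = 193.
But each package is capped at 55, so the maximum is 55.
Achievable: one at 55 and the other 10 totalling 338, which fits since 10 × 20 ≤ 338 ≤ 10 × 55.

55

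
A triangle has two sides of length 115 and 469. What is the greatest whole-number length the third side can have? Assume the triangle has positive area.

583

The third side must be less than 115 + 469 = 584.
The largest integer below 584 is 583.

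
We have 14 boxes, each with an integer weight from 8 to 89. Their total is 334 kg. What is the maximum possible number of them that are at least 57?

4

With k values at 57 or above and the rest at least 8, the sum is at least 112 + 49k.
Since the sum is 334, we need 49k ≤ 222, i.e. k ≤ 4.
k = 4 is achieved by 4 values at 57 and 10 at 8, total 308; add 26 to one value (staying below 57) to reach 334.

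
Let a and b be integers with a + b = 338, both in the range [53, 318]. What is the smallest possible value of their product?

For a fixed sum, ab is smallest when a and b are as far apart as possible.
At the endpoint a = 53, b = 338 − 53 = 285, so ab = 53 × 285 = 15105.

15105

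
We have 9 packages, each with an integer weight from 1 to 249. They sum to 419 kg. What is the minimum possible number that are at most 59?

3

Let j be the number exceeding 59. Then the total is ≥ 60·j + 1·(9 − j) = 9 + 59j.
So 59j ≤ 410 and j ≤ 6; hence at least 9 − 6 = 3 are ≤ 59.
Exactly 3 works: 3 values at 1 and 6 at 60 total 363; raise one of the low values by 56 (still ≤ 59) to hit 419.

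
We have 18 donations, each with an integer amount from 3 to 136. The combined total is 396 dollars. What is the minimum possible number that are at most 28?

5

If only k of them are at most 28, the other 18 − k are at least 29, so the total is at least (18 − k)·29 + k·3.
This is ≤ 396, so (18 − k)·29 + 3k ≤ 396, which gives k ≥ 5.
Exactly 5 works: 5 values at 3 and 13 at 29 total 392; raise one of the low values by 4 (still ≤ 28) to hit 396.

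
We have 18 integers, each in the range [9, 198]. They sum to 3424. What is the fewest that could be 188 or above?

Suppose at most 18 − j of them reach 188; then j values are ≤ 187 and the rest ≤ 198.
The total is then ≤ 187·j + 198·(18 − j) = 3564 − 11j. For this to be ≥ 3424 we need j ≤ 12, so at least 18 − 12 = 6 must reach 188.
Exactly 6 works: 6 values at 198 and 12 at 187 total 3432; lower one of the high values by 8 (still ≥ 188) to hit 3424.

6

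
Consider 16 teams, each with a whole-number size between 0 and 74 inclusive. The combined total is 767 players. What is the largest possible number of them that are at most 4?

5

Suppose k of them are at most 4. Those contribute at most 4 each and the rest at most 74 each.
So the total is at most 4k + 74(16 − k) = 1184 − 70k. This must still be ≥ 767, so k ≤ 5.
k = 5 is achieved by 5 values at 4 and 11 at 74, total 834; lower one of the 74's by 67 (still > 4) to reach 767.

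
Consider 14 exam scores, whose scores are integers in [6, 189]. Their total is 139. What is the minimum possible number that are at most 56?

13

Let j be the number exceeding 56. Then the total is ≥ 57·j + 6·(14 − j) = 84 + 51j.
So 51j ≤ 55 and j ≤ 1; hence at least 14 − 1 = 13 are ≤ 56.
Exactly 13 works: 13 values at 6 and 1 at 57 total 135; raise one of the low values by 4 (still ≤ 56) to hit 139.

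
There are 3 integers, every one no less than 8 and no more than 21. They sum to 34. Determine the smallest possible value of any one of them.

8

Minimizing one value means maximizing the remaining 2.
The other 2 can take up 2 × 21 = 42 ≥ 34 − 8, so one integer can sit at its floor of 8.
Achievable: one at 8 and the other 2 totalling 26, which fits since 2 × 8 ≤ 26 ≤ 2 × 21.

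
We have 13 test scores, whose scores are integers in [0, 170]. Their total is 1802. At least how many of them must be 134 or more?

If only k of them are at least 134, the other 13 − k are at most 133, so the total is at most k·170 + (13 − k)·133.
This must reach 1802, so k·170 + (13 − k)·133 ≥ 1802, giving k ≥ 2.
Exactly 2 works: 2 values at 170 and 11 at 133 total 1803; lower one of the high values by 1 (still ≥ 134) to hit 1802.

2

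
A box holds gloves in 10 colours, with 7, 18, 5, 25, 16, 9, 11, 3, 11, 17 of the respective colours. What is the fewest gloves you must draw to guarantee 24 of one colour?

In the worst case you take as many as possible of each colour without reaching 24: 7 + 18 + 5 + 23 + 16 + 9 + 11 + 3 + 11 + 17 = 120.
The next one must give 24 of some colour, so 120 + 1 = 121.

121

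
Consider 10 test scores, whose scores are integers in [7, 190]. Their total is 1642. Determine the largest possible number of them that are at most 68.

2

Suppose k of them are at most 68. Those contribute at most 68 each and the rest at most 190 each.
So the total is at most 68k + 190(10 − k) = 1900 − 122k. This must still be ≥ 1642, so k ≤ 2.
k = 2 is achieved by 2 values at 68 and 8 at 190, total 1656; lower one of the 190's by 14 (still > 68) to reach 1642.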